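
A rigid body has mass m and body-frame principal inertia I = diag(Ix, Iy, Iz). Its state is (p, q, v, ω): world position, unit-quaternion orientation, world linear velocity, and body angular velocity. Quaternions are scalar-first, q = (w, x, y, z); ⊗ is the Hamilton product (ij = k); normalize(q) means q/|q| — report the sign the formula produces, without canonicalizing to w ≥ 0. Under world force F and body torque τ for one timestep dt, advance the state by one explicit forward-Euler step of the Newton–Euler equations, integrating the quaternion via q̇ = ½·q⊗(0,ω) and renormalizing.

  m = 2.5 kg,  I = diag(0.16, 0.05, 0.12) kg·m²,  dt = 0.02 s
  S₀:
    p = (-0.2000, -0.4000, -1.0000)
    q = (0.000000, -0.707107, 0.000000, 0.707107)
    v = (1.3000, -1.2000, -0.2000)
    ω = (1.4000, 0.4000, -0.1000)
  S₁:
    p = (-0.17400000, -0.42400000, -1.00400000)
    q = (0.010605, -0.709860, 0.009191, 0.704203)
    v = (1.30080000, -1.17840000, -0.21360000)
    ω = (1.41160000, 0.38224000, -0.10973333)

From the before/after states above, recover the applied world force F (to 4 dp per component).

Δv = v₁−v₀ = (0.00080000, 0.02160000, -0.01360000)
F = m·Δv/dt = (0.1000, 2.7000, -1.7000)

F = (0.1000, 2.7000, -1.7000)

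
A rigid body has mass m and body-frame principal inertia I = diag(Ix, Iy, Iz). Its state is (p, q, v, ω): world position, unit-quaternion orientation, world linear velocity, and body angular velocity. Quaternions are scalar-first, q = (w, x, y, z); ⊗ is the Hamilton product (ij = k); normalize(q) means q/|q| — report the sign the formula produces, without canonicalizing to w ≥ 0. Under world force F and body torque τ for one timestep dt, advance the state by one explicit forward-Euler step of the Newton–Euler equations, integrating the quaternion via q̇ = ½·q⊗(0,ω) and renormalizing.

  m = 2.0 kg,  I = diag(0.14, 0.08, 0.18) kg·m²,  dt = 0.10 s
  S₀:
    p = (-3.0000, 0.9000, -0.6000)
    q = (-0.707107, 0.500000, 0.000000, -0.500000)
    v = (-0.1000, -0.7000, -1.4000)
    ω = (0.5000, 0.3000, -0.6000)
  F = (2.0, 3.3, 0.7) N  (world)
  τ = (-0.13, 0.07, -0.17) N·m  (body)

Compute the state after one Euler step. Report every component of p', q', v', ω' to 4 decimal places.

new position p' = (-3.0100, 0.8300, -0.7400)
v' = v + a·dt = (0.0000, -0.5350, -1.3650)
α = I⁻¹(τ − ω×Iω) = (-0.8000, 0.7250, -0.8944)
ω + α·dt = (0.4200, 0.3725, -0.6894)
q⊗(0,ω) = (-0.5500000, -0.2035535, -0.1621321, 0.5742642)
q + ½dt·q⊗(0,ω), renormalized = (-0.7340, 0.4894, -0.0081, -0.4709)

p' = (-3.0100, 0.8300, -0.7400)
q' = (-0.7340, 0.4894, -0.0081, -0.4709)
v' = (0.0000, -0.5350, -1.3650)
ω' = (0.4200, 0.3725, -0.6894)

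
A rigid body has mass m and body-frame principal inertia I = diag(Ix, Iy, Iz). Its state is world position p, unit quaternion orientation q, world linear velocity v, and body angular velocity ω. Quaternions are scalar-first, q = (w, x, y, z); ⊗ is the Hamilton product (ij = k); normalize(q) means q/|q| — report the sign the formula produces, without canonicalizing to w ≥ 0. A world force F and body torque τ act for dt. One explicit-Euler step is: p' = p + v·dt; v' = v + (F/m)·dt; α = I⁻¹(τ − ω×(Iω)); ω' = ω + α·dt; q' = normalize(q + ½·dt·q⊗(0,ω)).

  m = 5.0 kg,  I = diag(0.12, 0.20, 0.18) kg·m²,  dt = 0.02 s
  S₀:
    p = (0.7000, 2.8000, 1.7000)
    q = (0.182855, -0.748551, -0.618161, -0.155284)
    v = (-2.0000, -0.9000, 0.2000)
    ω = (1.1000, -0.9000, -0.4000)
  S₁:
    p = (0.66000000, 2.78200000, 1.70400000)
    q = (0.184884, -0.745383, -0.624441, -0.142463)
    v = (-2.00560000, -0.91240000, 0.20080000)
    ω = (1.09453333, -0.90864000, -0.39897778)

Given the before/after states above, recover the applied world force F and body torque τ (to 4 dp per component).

F = (-1.4000, -3.1000, 0.2000)
τ = (-0.0400, -0.0600, -0.0700)

Δω = ω₁−ω₀ = (-0.00546667, -0.00864000, 0.00102222)
precession coupling = (-0.0072, 0.0264, -0.0792)
τ = I·(Δω/dt) + ω₀×(Iω₀) = (-0.0400, -0.0600, -0.0700)
v₁ − v₀ = (-0.00560000, -0.01240000, 0.00080000)
F = m·Δv/dt = (-1.4000, -3.1000, 0.2000)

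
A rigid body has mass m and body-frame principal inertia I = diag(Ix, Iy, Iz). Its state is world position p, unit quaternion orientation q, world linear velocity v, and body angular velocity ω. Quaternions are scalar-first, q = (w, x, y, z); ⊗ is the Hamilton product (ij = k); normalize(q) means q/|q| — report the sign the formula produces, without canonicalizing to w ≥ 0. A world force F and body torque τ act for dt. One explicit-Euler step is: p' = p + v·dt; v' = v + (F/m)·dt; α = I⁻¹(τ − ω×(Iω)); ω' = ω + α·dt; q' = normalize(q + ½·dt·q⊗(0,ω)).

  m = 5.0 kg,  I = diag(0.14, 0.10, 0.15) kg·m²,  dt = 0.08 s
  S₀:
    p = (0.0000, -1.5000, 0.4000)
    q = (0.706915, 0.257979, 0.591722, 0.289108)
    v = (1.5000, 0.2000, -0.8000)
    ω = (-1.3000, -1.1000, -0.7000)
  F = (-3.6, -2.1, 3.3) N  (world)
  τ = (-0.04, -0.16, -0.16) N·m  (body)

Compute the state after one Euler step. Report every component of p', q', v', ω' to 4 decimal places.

angular accel α = (-0.5607, -1.5090, -0.6853)
ω' = ω + α·dt = (-1.3449, -1.2207, -0.7548)
2q̇ = q⊗(0,ω) = (1.1886425, -1.0151761, -0.9728616, -0.0093788)
q + ½dt·q⊗(0,ω), renormalized = (0.7524, 0.2168, 0.5513, 0.2880)
new position p' = (0.1200, -1.4840, 0.3360)
v + (F/m)dt = (1.4424, 0.1664, -0.7472)

p' = (0.1200, -1.4840, 0.3360)
q' = (0.7524, 0.2168, 0.5513, 0.2880)
v' = (1.4424, 0.1664, -0.7472)
ω' = (-1.3449, -1.2207, -0.7548)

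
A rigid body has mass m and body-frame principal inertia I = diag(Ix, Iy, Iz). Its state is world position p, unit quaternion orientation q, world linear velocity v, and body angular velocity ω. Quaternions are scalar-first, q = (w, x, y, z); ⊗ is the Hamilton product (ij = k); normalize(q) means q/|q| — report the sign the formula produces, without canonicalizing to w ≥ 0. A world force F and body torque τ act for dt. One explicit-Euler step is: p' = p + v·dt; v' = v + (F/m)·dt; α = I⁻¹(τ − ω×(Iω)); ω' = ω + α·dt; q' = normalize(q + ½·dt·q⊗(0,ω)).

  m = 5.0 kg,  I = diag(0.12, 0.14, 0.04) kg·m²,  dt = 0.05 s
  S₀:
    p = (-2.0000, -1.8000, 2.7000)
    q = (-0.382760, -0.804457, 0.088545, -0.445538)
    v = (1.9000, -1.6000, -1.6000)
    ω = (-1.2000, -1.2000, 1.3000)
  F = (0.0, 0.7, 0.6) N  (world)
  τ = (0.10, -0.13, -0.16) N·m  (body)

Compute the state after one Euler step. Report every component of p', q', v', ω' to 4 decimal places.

p' = (-1.9050, -1.8800, 2.6200)
q' = (-0.3892, -0.8023, 0.1393, -0.4306)
v' = (1.9000, -1.5930, -1.5940)
ω' = (-1.2233, -1.2019, 1.0640)

linear accel F/m = (0.0000, 0.1400, 0.1200)
new position p' = (-1.9050, -1.8800, 2.6200)
new velocity v' = (1.9000, -1.5930, -1.5940)
precession coupling ω×(Iω) = (0.1560, -0.1248, 0.0288)
(τ − ω×Iω)/I = (-0.4667, -0.0371, -4.7200)
ω + α·dt = (-1.2233, -1.2019, 1.0640)
Hamilton product q⊗(0,ω) = (-0.2798950, 0.0397749, 2.0397517, 0.5740144)
updated quaternion q' = (-0.3892, -0.8023, 0.1393, -0.4306)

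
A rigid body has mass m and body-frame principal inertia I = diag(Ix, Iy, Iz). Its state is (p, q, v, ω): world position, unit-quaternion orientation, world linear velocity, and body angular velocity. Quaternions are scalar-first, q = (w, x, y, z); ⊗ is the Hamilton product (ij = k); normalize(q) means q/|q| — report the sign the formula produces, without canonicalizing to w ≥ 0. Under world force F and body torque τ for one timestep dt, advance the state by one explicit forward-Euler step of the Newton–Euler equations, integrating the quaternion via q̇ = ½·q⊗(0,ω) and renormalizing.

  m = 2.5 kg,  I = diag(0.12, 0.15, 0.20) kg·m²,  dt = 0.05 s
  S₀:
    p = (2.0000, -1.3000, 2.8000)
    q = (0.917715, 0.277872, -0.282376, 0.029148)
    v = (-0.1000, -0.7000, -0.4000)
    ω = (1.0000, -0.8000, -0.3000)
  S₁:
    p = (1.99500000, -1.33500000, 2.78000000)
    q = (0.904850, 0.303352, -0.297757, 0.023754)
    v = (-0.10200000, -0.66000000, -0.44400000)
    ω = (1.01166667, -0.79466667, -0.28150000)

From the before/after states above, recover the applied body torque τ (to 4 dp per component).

τ = (0.0400, 0.0400, 0.0500)

ω₁ − ω₀ = (0.01166667, 0.00533333, 0.01850000)
gyro term ω₀×Iω₀ = (0.0120, 0.0240, -0.0240)
applied torque τ = (0.0400, 0.0400, 0.0500)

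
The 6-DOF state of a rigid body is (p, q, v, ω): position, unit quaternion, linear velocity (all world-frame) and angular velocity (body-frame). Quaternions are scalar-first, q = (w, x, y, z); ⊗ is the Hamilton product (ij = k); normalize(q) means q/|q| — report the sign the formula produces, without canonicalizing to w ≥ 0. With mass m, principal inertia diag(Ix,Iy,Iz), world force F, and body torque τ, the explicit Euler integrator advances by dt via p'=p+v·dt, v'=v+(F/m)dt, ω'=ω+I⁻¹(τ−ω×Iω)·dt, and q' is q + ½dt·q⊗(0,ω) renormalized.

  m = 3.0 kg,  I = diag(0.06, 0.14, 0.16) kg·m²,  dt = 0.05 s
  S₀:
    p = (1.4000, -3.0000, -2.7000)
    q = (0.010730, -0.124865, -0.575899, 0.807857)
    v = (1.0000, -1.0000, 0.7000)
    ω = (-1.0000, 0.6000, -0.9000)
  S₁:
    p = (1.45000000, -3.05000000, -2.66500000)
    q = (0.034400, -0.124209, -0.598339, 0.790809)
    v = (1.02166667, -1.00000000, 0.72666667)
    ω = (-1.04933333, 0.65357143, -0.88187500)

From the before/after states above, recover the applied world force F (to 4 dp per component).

v₁ − v₀ = (0.02166667, 0.00000000, 0.02666667)
F = m·Δv/dt = (1.3000, 0.0000, 1.6000)

F = (1.3000, 0.0000, 1.6000)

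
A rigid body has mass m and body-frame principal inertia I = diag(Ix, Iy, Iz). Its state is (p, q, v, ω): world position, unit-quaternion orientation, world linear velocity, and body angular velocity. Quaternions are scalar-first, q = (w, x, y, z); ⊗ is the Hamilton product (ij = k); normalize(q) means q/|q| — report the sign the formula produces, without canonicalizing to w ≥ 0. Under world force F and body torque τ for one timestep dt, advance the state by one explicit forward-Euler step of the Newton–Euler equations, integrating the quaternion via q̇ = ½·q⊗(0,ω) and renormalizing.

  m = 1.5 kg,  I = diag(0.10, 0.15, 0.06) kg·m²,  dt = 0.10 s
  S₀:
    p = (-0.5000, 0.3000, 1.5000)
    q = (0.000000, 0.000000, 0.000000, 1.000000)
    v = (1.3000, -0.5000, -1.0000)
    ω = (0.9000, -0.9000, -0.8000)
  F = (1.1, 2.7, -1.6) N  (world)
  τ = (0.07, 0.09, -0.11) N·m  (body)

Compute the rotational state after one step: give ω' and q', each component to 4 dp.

ω' = (1.0348, -0.8208, -0.9158)
q' = (0.0399, 0.0449, 0.0449, 0.9972)

ω×(Iω) gyroscopic = (-0.0648, -0.0288, -0.0405)
angular accel α = (1.3480, 0.7920, -1.1583)
ω + α·dt = (1.0348, -0.8208, -0.9158)
2q̇ = q⊗(0,ω) = (0.8000000, 0.9000000, 0.9000000, 0.0000000)
q + ½dt·q⊗(0,ω), renormalized = (0.0399, 0.0449, 0.0449, 0.9972)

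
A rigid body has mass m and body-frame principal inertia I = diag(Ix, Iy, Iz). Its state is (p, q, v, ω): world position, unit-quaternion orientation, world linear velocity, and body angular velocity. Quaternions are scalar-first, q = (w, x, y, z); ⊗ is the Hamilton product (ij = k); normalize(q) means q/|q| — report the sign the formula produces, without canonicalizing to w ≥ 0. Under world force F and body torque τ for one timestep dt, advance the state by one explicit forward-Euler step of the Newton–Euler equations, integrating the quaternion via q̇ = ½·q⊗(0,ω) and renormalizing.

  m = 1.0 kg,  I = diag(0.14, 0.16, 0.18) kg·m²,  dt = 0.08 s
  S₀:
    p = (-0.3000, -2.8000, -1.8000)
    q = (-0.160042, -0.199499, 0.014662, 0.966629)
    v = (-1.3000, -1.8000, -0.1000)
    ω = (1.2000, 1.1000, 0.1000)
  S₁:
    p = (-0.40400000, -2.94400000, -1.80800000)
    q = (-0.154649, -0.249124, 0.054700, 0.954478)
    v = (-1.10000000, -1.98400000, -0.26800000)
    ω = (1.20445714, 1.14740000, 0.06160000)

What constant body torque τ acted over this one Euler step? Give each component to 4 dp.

τ = (0.0100, 0.0900, -0.0600)

Δω = ω₁−ω₀ = (0.00445714, 0.04740000, -0.03840000)
applied torque τ = (0.0100, 0.0900, -0.0600)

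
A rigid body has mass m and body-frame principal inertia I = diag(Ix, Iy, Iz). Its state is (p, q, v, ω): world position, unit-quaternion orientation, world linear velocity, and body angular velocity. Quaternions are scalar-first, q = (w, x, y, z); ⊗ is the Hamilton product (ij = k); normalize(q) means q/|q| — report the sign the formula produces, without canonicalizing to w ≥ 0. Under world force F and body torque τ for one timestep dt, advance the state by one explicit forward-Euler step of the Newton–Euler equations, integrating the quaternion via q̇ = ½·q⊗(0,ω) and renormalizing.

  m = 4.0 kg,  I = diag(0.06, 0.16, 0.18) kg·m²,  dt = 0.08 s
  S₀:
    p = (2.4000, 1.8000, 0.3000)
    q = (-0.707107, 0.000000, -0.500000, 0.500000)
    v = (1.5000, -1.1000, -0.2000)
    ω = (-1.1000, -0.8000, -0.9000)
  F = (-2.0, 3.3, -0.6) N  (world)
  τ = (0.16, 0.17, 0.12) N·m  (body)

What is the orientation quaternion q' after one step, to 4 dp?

2q̇ = q⊗(0,ω) = (0.0500000, 1.6278177, 0.0156856, 0.0863963)
q + ½dt·q⊗(0,ω), renormalized = (-0.7036, 0.0650, -0.4983, 0.5024)

q' = (-0.7036, 0.0650, -0.4983, 0.5024)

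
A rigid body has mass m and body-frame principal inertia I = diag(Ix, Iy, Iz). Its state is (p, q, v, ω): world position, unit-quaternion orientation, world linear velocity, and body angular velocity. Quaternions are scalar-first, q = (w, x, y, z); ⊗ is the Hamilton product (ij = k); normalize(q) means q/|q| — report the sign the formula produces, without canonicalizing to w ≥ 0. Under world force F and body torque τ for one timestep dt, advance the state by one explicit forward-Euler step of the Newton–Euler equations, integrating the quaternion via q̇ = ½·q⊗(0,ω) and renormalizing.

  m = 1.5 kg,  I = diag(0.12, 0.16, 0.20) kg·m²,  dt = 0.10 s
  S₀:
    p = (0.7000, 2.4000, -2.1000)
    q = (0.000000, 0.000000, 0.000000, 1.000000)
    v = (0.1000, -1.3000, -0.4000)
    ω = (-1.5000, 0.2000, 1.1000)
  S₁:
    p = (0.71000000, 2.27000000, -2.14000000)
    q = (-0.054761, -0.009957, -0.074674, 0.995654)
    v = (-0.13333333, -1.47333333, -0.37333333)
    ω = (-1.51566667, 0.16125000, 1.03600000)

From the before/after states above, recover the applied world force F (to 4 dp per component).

Δv = v₁−v₀ = (-0.23333333, -0.17333333, 0.02666667)
m·(v₁−v₀)/dt = (-3.5000, -2.6000, 0.4000)

F = (-3.5000, -2.6000, 0.4000)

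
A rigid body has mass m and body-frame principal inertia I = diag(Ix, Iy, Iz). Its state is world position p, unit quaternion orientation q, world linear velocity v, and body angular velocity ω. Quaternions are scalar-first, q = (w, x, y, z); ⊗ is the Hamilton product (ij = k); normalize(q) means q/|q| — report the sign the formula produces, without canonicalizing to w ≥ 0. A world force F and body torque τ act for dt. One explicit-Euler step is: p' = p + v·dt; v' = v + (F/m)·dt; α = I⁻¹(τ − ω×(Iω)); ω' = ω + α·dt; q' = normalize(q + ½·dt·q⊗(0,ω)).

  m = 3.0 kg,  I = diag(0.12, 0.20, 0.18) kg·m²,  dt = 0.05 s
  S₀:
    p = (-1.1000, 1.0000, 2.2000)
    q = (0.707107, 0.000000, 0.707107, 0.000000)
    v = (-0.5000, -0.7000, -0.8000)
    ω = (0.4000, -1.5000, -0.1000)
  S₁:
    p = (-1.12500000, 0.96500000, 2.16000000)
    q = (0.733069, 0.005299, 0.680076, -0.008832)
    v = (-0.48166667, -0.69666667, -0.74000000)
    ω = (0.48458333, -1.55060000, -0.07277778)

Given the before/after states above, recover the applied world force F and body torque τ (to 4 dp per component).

F = (1.1000, 0.2000, 3.6000)
τ = (0.2000, -0.2000, 0.0500)

v₁ − v₀ = (0.01833333, 0.00333333, 0.06000000)
F = m·Δv/dt = (1.1000, 0.2000, 3.6000)
rate change Δω = (0.08458333, -0.05060000, 0.02722222)
τ = I·(Δω/dt) + ω₀×(Iω₀) = (0.2000, -0.2000, 0.0500)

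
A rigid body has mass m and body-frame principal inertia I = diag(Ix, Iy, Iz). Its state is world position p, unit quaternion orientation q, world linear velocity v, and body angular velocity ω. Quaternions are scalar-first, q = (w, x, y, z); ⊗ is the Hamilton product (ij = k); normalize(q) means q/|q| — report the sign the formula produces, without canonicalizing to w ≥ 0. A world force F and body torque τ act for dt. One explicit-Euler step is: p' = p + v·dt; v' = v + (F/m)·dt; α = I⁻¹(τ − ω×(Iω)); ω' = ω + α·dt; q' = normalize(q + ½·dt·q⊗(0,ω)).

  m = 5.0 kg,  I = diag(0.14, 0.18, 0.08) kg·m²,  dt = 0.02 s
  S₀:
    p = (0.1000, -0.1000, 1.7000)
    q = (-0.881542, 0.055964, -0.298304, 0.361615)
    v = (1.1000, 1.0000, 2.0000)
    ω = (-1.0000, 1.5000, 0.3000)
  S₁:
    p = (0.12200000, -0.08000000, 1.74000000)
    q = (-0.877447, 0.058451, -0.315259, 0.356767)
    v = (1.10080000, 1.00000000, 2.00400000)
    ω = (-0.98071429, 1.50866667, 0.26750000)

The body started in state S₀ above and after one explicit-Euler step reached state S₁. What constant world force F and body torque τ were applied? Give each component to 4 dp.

rate change Δω = (0.01928571, 0.00866667, -0.03250000)
precession coupling = (-0.0450, -0.0180, -0.0600)
τ = I·(Δω/dt) + ω₀×(Iω₀) = (0.0900, 0.0600, -0.1900)
Δv = v₁−v₀ = (0.00080000, 0.00000000, 0.00400000)
m·(v₁−v₀)/dt = (0.2000, 0.0000, 1.0000)

F = (0.2000, 0.0000, 1.0000)
τ = (0.0900, 0.0600, -0.1900)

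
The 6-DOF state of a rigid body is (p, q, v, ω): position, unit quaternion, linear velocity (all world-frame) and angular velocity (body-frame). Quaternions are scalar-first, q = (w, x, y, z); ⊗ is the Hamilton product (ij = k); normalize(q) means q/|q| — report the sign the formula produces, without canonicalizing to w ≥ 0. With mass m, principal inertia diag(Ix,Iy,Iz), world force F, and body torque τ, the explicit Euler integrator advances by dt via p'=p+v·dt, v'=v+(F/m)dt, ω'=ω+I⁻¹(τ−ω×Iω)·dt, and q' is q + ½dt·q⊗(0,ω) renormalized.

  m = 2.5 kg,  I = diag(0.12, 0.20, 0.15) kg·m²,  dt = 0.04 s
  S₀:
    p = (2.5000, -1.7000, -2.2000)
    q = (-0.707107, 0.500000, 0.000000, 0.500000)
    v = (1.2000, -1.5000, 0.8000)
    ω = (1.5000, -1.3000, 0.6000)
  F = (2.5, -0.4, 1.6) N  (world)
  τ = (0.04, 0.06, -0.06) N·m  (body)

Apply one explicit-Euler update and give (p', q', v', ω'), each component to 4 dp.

p' = (2.5480, -1.7600, -2.1680)
q' = (-0.7275, 0.4914, 0.0274, 0.4781)
v' = (1.2400, -1.5064, 0.8256)
ω' = (1.5003, -1.2826, 0.6256)

a = F/m = (1.0000, -0.1600, 0.6400)
new position p' = (2.5480, -1.7600, -2.1680)
v + (F/m)dt = (1.2400, -1.5064, 0.8256)
gyro term ω×Iω = (0.0390, -0.0270, -0.1560)
angular accel α = (0.0083, 0.4350, 0.6400)
new body rate ω' = (1.5003, -1.2826, 0.6256)
Hamilton product q⊗(0,ω) = (-1.0500000, -0.4106605, 1.3692391, -1.0742642)
updated quaternion q' = (-0.7275, 0.4914, 0.0274, 0.4781)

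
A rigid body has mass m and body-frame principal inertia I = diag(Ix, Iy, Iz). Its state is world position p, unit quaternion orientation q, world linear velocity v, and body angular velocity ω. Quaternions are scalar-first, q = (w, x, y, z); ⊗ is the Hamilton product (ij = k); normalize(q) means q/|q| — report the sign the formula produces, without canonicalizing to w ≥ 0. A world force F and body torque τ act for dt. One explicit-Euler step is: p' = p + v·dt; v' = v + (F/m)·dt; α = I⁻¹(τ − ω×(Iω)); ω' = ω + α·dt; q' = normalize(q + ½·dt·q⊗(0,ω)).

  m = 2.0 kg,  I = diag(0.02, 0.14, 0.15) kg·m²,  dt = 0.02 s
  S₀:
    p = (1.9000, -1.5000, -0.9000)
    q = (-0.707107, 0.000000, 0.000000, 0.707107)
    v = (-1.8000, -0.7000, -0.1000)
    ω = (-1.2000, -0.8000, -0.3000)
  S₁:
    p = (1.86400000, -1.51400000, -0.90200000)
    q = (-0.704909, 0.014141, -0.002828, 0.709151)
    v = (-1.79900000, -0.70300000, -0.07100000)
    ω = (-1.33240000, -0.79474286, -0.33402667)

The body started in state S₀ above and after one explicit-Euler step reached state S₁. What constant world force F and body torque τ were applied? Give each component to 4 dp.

ω₁ − ω₀ = (-0.13240000, 0.00525714, -0.03402667)
ω₀×(Iω₀) = (0.0024, -0.0468, 0.1152)
applied torque τ = (-0.1300, -0.0100, -0.1400)
v₁ − v₀ = (0.00100000, -0.00300000, 0.02900000)
applied force F = (0.1000, -0.3000, 2.9000)

F = (0.1000, -0.3000, 2.9000)
τ = (-0.1300, -0.0100, -0.1400)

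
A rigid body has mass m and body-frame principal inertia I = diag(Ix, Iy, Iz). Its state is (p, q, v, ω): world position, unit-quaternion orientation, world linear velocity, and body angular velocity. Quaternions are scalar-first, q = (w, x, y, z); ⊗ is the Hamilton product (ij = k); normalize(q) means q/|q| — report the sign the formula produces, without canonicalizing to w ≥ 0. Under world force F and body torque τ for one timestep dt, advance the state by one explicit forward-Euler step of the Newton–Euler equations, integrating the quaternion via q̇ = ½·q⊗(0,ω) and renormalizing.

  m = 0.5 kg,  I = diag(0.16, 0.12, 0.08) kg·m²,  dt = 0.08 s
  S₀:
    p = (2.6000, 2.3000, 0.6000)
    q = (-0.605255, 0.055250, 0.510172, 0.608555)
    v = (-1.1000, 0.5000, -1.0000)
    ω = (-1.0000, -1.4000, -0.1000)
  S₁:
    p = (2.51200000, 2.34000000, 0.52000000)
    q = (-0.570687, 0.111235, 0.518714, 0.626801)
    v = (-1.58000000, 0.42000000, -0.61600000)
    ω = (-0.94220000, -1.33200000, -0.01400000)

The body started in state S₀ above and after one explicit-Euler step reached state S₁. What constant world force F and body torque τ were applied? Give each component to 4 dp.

F = (-3.0000, -0.5000, 2.4000)
τ = (0.1100, 0.1100, 0.0300)

v₁ − v₀ = (-0.48000000, -0.08000000, 0.38400000)
F = m·Δv/dt = (-3.0000, -0.5000, 2.4000)
Δω = ω₁−ω₀ = (0.05780000, 0.06800000, 0.08600000)
precession coupling = (-0.0056, 0.0080, -0.0560)
I·α + gyro = (0.1100, 0.1100, 0.0300)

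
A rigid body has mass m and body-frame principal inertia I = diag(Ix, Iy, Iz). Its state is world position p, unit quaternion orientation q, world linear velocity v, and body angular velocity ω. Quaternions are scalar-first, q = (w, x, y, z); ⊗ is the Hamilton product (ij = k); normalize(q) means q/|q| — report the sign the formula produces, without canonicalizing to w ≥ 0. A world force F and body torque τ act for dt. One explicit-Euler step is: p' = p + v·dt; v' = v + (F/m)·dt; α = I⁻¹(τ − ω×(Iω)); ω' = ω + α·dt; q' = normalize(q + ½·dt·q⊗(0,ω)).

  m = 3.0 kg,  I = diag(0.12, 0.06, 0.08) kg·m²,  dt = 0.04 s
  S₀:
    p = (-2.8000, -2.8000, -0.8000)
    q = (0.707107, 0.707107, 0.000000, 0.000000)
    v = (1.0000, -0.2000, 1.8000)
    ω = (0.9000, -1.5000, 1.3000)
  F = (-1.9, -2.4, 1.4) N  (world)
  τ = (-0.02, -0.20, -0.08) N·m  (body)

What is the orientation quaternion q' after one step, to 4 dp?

q' = (0.6937, 0.7192, -0.0396, -0.0028)

2q̇ = q⊗(0,ω) = (-0.6363963, 0.6363963, -1.9798996, -0.1414214)
q + ½dt·q⊗(0,ω), renormalized = (0.6937, 0.7192, -0.0396, -0.0028)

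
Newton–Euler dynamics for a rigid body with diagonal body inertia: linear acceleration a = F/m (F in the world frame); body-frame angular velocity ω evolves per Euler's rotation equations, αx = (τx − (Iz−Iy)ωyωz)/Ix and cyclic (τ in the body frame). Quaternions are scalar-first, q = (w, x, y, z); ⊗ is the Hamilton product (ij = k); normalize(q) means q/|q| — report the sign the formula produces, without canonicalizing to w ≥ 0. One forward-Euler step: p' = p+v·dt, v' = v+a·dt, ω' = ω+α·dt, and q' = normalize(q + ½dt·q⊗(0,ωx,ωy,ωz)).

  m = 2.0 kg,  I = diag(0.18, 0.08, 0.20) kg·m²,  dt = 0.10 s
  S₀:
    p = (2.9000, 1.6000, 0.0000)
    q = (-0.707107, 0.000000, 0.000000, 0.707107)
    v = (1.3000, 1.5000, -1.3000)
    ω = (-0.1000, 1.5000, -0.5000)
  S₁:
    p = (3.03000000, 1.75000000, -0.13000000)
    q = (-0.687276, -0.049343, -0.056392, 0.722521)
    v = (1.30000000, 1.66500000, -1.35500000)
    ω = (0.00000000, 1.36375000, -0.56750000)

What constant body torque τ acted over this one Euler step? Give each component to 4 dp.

Δω = ω₁−ω₀ = (0.10000000, -0.13625000, -0.06750000)
gyro term ω₀×Iω₀ = (-0.0900, -0.0010, 0.0150)
τ = I·(Δω/dt) + ω₀×(Iω₀) = (0.0900, -0.1100, -0.1200)

τ = (0.0900, -0.1100, -0.1200)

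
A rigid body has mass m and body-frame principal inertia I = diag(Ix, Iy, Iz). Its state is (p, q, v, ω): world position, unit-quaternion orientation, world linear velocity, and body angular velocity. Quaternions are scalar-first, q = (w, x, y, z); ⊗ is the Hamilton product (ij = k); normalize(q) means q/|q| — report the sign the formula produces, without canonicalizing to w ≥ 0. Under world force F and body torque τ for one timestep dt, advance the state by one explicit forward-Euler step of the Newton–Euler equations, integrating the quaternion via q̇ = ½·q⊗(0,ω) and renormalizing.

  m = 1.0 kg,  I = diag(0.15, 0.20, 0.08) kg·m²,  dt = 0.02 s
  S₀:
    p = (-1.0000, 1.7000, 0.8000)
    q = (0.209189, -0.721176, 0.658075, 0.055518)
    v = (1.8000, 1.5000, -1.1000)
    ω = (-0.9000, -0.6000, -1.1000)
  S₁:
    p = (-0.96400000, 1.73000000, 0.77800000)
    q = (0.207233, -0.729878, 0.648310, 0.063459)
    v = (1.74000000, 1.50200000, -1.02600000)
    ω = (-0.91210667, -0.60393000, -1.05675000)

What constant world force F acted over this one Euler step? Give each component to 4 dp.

F = (-3.0000, 0.1000, 3.7000)

Δv = v₁−v₀ = (-0.06000000, 0.00200000, 0.07400000)
F = m·Δv/dt = (-3.0000, 0.1000, 3.7000)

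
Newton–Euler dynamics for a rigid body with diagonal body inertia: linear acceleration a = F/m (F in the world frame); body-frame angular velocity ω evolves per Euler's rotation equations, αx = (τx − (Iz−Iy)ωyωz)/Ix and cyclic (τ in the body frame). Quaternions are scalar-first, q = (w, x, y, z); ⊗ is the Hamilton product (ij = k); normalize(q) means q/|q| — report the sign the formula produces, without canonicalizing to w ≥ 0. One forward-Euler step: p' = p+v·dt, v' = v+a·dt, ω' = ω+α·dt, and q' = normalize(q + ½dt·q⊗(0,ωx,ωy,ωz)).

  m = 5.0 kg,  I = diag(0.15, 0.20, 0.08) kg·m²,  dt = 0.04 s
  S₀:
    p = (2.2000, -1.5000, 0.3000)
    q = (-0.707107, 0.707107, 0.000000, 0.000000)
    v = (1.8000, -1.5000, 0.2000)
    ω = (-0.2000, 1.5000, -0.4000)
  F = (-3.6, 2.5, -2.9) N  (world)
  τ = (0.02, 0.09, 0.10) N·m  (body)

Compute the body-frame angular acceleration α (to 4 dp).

precession coupling ω×(Iω) = (0.0720, 0.0056, -0.0150)
angular accel α = (-0.3467, 0.4220, 1.4375)

α = (-0.3467, 0.4220, 1.4375)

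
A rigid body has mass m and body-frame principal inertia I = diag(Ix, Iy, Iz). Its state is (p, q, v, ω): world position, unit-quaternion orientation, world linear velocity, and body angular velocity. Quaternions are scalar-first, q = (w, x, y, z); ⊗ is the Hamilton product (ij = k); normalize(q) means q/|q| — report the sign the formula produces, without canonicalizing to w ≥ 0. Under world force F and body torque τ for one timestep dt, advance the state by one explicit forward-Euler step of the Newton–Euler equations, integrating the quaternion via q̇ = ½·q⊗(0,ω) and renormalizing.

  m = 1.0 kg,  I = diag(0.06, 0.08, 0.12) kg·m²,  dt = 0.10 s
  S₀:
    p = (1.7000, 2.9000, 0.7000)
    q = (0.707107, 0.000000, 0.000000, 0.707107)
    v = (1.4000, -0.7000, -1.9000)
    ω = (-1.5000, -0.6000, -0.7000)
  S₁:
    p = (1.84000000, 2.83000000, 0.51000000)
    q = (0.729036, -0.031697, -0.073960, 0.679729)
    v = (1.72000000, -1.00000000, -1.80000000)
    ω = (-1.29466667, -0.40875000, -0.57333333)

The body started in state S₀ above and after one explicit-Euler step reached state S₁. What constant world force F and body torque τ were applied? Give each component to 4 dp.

velocity change Δv = (0.32000000, -0.30000000, 0.10000000)
m·(v₁−v₀)/dt = (3.2000, -3.0000, 1.0000)
ω₁ − ω₀ = (0.20533333, 0.19125000, 0.12666667)
gyro term ω₀×Iω₀ = (0.0168, -0.0630, 0.0180)
τ = I·(Δω/dt) + ω₀×(Iω₀) = (0.1400, 0.0900, 0.1700)

F = (3.2000, -3.0000, 1.0000)
τ = (0.1400, 0.0900, 0.1700)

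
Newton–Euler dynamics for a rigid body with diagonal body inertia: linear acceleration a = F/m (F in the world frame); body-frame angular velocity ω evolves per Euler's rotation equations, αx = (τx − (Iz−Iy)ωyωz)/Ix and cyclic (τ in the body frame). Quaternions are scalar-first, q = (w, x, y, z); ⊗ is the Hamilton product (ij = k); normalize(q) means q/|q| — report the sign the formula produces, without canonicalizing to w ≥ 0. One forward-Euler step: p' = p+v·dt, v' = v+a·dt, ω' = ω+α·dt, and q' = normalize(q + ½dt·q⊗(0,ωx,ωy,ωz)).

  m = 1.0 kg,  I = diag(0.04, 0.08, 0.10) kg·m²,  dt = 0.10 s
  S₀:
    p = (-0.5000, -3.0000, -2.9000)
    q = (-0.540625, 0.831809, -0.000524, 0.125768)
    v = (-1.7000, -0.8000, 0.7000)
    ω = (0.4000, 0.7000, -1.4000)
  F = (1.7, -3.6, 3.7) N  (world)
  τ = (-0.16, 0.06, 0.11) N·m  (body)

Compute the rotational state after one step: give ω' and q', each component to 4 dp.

ω' = (0.0490, 0.7330, -1.3012)
q' = (-0.5467, 0.8140, 0.0412, 0.1921)

angular accel α = (-3.5100, 0.3300, 0.9880)
new body rate ω' = (0.0490, 0.7330, -1.3012)
q⊗(0,ω) = (-0.1562816, -0.3035540, 0.8364023, 1.3393509)
q' = normalize(q + ½dt·q⊗(0,ω)) = (-0.5467, 0.8140, 0.0412, 0.1921)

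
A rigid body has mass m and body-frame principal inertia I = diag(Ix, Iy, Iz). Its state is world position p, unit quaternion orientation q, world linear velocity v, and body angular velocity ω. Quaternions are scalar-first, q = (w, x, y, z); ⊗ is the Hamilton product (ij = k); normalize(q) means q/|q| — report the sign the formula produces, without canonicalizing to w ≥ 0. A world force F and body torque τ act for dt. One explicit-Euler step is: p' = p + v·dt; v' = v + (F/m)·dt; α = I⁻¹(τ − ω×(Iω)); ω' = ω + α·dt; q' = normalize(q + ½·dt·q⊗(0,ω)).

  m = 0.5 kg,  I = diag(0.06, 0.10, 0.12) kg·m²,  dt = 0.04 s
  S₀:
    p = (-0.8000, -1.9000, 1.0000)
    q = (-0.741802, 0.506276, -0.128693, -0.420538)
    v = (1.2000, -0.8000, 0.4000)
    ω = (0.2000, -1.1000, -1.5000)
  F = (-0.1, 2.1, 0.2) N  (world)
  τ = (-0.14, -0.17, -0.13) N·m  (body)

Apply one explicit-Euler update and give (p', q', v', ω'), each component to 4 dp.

p' = (-0.7520, -1.9320, 1.0160)
q' = (-0.7587, 0.4976, -0.0988, -0.4086)
v' = (1.1920, -0.6320, 0.4160)
ω' = (0.0847, -1.1752, -1.5404)

ω×(Iω) gyroscopic = (0.0330, 0.0180, -0.0088)
α = I⁻¹(τ − ω×Iω) = (-2.8833, -1.8800, -1.0100)
new body rate ω' = (0.0847, -1.1752, -1.5404)
q⊗(0,ω) = (-0.8736245, -0.4179127, 1.4912886, 0.5815380)
q' = normalize(q + ½dt·q⊗(0,ω)) = (-0.7587, 0.4976, -0.0988, -0.4086)
linear accel F/m = (-0.2000, 4.2000, 0.4000)
p + v·dt = (-0.7520, -1.9320, 1.0160)
new velocity v' = (1.1920, -0.6320, 0.4160)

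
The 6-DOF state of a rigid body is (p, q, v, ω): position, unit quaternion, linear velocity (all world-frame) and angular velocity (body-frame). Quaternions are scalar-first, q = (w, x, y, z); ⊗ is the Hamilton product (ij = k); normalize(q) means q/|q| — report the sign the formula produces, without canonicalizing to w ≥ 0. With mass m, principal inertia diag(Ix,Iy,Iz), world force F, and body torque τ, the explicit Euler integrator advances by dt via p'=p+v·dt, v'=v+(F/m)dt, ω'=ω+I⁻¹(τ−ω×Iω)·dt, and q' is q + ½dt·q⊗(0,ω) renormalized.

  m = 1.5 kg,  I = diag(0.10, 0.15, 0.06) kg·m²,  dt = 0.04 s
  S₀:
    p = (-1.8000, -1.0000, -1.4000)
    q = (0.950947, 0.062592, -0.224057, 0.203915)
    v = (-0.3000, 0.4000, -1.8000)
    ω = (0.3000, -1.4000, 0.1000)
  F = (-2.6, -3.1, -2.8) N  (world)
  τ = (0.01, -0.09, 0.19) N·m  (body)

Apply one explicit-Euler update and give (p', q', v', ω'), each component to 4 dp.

p' = (-1.8120, -0.9840, -1.4720)
q' = (0.9435, 0.0735, -0.2495, 0.2053)
v' = (-0.3693, 0.3173, -1.8747)
ω' = (0.2990, -1.4243, 0.2407)

p' = p + v·dt = (-1.8120, -0.9840, -1.4720)
v + (F/m)dt = (-0.3693, 0.3173, -1.8747)
(τ − ω×Iω)/I = (-0.0260, -0.6080, 3.5167)
new body rate ω' = (0.2990, -1.4243, 0.2407)
2q̇ = q⊗(0,ω) = (-0.3528489, 0.5483594, -1.2764105, 0.0746830)
q + ½dt·q⊗(0,ω), renormalized = (0.9435, 0.0735, -0.2495, 0.2053)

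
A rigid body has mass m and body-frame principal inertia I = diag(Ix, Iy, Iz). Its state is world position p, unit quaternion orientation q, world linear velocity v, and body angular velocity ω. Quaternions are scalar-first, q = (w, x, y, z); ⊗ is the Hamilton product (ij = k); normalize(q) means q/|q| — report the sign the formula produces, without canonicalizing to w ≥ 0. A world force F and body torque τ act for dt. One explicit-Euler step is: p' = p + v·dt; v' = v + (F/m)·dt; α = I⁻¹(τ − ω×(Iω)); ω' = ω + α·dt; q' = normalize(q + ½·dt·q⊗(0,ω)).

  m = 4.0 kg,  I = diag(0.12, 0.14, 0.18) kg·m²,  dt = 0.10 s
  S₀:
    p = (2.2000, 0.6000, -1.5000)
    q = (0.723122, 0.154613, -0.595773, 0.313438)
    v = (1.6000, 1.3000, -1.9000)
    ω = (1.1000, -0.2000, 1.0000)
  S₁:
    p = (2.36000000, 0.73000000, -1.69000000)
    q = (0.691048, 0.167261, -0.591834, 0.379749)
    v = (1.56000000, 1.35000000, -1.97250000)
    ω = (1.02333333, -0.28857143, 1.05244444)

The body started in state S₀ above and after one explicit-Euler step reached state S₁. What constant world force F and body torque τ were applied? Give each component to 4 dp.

Δω = ω₁−ω₀ = (-0.07666667, -0.08857143, 0.05244444)
ω₀×(Iω₀) = (-0.0080, -0.0660, -0.0044)
applied torque τ = (-0.1000, -0.1900, 0.0900)
Δv = v₁−v₀ = (-0.04000000, 0.05000000, -0.07250000)
m·(v₁−v₀)/dt = (-1.6000, 2.0000, -2.9000)

F = (-1.6000, 2.0000, -2.9000)
τ = (-0.1000, -0.1900, 0.0900)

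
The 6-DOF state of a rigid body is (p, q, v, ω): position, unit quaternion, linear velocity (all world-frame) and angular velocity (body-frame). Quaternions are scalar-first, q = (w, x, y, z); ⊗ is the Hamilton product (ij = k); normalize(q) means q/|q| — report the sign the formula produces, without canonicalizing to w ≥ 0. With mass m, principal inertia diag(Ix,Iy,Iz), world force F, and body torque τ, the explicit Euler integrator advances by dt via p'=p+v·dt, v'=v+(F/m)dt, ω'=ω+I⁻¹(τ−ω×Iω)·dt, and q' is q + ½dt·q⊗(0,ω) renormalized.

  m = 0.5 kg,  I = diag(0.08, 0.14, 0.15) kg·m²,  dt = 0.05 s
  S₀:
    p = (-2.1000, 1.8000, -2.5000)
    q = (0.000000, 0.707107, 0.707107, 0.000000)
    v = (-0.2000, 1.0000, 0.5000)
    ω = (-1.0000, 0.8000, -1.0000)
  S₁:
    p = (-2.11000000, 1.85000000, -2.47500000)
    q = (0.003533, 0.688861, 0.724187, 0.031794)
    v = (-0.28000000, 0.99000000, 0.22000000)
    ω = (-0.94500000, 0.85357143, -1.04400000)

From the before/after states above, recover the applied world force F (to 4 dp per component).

velocity change Δv = (-0.08000000, -0.01000000, -0.28000000)
F = m·Δv/dt = (-0.8000, -0.1000, -2.8000)

F = (-0.8000, -0.1000, -2.8000)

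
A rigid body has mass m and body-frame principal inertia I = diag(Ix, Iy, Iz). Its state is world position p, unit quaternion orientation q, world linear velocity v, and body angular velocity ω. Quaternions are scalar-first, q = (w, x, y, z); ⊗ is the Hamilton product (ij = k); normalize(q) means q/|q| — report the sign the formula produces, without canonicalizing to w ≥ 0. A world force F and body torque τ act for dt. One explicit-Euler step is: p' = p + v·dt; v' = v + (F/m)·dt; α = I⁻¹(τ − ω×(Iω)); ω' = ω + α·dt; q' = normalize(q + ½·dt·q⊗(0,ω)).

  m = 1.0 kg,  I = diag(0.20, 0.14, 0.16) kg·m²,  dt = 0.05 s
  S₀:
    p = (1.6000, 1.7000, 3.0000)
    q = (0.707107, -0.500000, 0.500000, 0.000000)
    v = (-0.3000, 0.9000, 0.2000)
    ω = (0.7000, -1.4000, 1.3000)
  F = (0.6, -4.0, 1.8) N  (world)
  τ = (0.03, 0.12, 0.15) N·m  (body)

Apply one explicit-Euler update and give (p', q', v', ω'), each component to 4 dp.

precession coupling ω×(Iω) = (-0.0364, 0.0364, 0.0588)
(τ − ω×Iω)/I = (0.3320, 0.5971, 0.5700)
ω + α·dt = (0.7166, -1.3701, 1.3285)
Hamilton product q⊗(0,ω) = (1.0500000, 1.1449749, -0.3399498, 1.2692391)
q + ½dt·q⊗(0,ω), renormalized = (0.7324, -0.4708, 0.4909, 0.0317)
p' = p + v·dt = (1.5850, 1.7450, 3.0100)
v + (F/m)dt = (-0.2700, 0.7000, 0.2900)

p' = (1.5850, 1.7450, 3.0100)
q' = (0.7324, -0.4708, 0.4909, 0.0317)
v' = (-0.2700, 0.7000, 0.2900)
ω' = (0.7166, -1.3701, 1.3285)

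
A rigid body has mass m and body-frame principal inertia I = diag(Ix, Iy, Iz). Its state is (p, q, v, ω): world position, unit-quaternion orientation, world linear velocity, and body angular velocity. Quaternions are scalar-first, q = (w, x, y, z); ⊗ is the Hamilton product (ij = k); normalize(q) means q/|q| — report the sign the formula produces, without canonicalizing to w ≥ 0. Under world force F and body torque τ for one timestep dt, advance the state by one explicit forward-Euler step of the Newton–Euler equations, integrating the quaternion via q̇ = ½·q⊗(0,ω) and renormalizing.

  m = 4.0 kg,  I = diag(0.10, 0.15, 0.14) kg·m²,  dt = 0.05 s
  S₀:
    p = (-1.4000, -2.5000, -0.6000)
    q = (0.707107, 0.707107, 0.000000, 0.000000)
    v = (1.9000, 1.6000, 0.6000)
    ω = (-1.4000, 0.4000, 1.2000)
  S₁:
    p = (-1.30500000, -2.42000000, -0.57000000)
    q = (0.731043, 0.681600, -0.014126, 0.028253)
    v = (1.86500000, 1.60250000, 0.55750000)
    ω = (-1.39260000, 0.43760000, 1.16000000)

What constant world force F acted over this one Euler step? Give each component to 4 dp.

F = (-2.8000, 0.2000, -3.4000)

v₁ − v₀ = (-0.03500000, 0.00250000, -0.04250000)
F = m·Δv/dt = (-2.8000, 0.2000, -3.4000)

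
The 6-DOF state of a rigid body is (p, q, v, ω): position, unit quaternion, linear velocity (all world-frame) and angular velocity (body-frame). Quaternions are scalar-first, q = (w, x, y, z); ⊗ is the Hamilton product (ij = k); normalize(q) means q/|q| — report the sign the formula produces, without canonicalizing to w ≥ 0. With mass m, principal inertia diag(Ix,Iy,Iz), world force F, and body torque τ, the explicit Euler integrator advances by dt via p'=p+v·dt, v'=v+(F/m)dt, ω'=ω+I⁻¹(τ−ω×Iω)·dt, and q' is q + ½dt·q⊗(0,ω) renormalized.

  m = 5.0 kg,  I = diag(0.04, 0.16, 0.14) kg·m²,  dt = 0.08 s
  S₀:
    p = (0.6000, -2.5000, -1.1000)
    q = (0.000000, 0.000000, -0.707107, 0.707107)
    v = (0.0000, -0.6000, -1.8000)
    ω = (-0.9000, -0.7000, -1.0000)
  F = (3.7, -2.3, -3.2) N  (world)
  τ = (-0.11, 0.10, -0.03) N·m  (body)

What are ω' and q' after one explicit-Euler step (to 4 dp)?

ω' = (-1.0920, -0.6050, -1.0603)
q' = (0.0085, 0.0480, -0.7312, 0.6804)

precession coupling ω×(Iω) = (-0.0140, -0.0900, 0.0756)
(τ − ω×Iω)/I = (-2.4000, 1.1875, -0.7543)
ω' = ω + α·dt = (-1.0920, -0.6050, -1.0603)
Hamilton product q⊗(0,ω) = (0.2121321, 1.2020819, -0.6363963, -0.6363963)
updated quaternion q' = (0.0085, 0.0480, -0.7312, 0.6804)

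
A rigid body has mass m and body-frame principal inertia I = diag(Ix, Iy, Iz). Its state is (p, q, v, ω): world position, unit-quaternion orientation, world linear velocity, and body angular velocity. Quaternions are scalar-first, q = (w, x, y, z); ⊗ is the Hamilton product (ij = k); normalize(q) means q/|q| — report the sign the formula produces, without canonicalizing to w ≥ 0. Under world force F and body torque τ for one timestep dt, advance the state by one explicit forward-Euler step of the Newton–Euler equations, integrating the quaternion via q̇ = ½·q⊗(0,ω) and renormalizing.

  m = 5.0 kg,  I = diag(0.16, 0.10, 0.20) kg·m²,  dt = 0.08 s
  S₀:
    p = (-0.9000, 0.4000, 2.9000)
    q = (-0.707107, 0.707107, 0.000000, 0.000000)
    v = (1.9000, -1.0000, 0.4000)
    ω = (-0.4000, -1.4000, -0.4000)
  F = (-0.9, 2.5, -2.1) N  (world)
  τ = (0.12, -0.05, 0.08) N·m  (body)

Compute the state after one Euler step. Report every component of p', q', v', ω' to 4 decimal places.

a = (-0.1800, 0.5000, -0.4200)
new position p' = (-0.7480, 0.3200, 2.9320)
v + (F/m)dt = (1.8856, -0.9600, 0.3664)
gyro term ω×Iω = (0.0560, -0.0064, -0.0336)
(τ − ω×Iω)/I = (0.4000, -0.4360, 0.5680)
ω + α·dt = (-0.3680, -1.4349, -0.3546)
q⊗(0,ω) = (0.2828428, 0.2828428, 1.2727926, -0.7071070)
q' = normalize(q + ½dt·q⊗(0,ω)) = (-0.6945, 0.7171, 0.0508, -0.0282)

p' = (-0.7480, 0.3200, 2.9320)
q' = (-0.6945, 0.7171, 0.0508, -0.0282)
v' = (1.8856, -0.9600, 0.3664)
ω' = (-0.3680, -1.4349, -0.3546)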